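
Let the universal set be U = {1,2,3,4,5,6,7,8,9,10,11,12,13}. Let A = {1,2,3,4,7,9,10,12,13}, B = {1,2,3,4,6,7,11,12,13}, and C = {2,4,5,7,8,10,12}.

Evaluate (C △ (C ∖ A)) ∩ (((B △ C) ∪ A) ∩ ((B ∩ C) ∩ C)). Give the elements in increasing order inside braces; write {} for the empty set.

{2,4,7,12}

C ∖ A = {5,8}
C △ (C ∖ A) = {2,4,7,10,12}
B △ C = {1,3,5,6,8,10,11,13}
(B △ C) ∪ A = {1,2,3,4,5,6,7,8,9,10,11,12,13}
B ∩ C = {2,4,7,12}
(B ∩ C) ∩ C = {2,4,7,12}
((B △ C) ∪ A) ∩ ((B ∩ C) ∩ C) = {2,4,7,12}
(C △ (C ∖ A)) ∩ (((B △ C) ∪ A) ∩ ((B ∩ C) ∩ C)) = {2,4,7,12}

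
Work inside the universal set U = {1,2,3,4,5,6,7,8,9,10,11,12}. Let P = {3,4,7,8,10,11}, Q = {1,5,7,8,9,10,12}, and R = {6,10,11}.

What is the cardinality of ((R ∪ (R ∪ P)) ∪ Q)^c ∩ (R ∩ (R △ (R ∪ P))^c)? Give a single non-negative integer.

0

R ∪ P = {3,4,6,7,8,10,11}
R ∪ (R ∪ P) = {3,4,6,7,8,10,11}
(R ∪ (R ∪ P)) ∪ Q = {1,3,4,5,6,7,8,9,10,11,12}
((R ∪ (R ∪ P)) ∪ Q)^c = {2}
R △ (R ∪ P) = {3,4,7,8}
(R △ (R ∪ P))^c = {1,2,5,6,9,10,11,12}
R ∩ (R △ (R ∪ P))^c = {6,10,11}
((R ∪ (R ∪ P)) ∪ Q)^c ∩ (R ∩ (R △ (R ∪ P))^c) = {}
|((R ∪ (R ∪ P)) ∪ Q)^c ∩ (R ∩ (R △ (R ∪ P))^c)| = 0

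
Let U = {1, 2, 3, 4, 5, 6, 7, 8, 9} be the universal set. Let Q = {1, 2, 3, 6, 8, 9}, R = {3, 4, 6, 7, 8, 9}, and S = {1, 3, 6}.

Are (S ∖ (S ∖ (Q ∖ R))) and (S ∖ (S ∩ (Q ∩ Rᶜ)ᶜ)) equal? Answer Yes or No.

Yes

Q ∖ R = {1, 2}
S ∖ (Q ∖ R) = {3, 6}
S ∖ (S ∖ (Q ∖ R)) = {1}
Rᶜ = {1, 2, 5}
Q ∩ Rᶜ = {1, 2}
(Q ∩ Rᶜ)ᶜ = {3, 4, 5, 6, 7, 8, 9}
S ∩ (Q ∩ Rᶜ)ᶜ = {3, 6}
S ∖ (S ∩ (Q ∩ Rᶜ)ᶜ) = {1}
Both equal {1}, so S ∖ (S ∖ (Q ∖ R)) = S ∖ (S ∩ (Q ∩ Rᶜ)ᶜ).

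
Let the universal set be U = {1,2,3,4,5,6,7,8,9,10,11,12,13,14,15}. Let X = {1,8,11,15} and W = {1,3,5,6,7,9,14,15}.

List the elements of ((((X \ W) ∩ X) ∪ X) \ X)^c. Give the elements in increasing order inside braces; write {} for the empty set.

{1,2,3,4,5,6,7,8,9,10,11,12,13,14,15}

X \ W = {8,11}
(X \ W) ∩ X = {8,11}
((X \ W) ∩ X) ∪ X = {1,8,11,15}
(((X \ W) ∩ X) ∪ X) \ X = {}
((((X \ W) ∩ X) ∪ X) \ X)^c = {1,2,3,4,5,6,7,8,9,10,11,12,13,14,15}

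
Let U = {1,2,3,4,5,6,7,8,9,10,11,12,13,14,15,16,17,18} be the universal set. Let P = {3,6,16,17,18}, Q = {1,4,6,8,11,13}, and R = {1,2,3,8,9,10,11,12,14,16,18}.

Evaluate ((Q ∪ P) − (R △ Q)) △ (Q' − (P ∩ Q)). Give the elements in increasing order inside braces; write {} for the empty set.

Q ∪ P = {1,3,4,6,8,11,13,16,17,18}
R △ Q = {2,3,4,6,9,10,12,13,14,16,18}
(Q ∪ P) − (R △ Q) = {1,8,11,17}
Q' = {2,3,5,7,9,10,12,14,15,16,17,18}
P ∩ Q = {6}
Q' − (P ∩ Q) = {2,3,5,7,9,10,12,14,15,16,17,18}
((Q ∪ P) − (R △ Q)) △ (Q' − (P ∩ Q)) = {1,2,3,5,7,8,9,10,11,12,14,15,16,18}

{1,2,3,5,7,8,9,10,11,12,14,15,16,18}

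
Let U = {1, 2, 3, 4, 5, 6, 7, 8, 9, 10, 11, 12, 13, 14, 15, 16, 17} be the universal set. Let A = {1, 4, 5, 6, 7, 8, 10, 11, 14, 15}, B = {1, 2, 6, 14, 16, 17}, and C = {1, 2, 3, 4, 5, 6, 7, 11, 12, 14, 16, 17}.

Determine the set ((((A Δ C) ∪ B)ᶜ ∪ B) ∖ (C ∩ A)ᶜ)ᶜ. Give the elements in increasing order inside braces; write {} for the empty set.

{2, 3, 8, 9, 10, 12, 13, 15, 16, 17}

A Δ C = {2, 3, 8, 10, 12, 15, 16, 17}
(A Δ C) ∪ B = {1, 2, 3, 6, 8, 10, 12, 14, 15, 16, 17}
((A Δ C) ∪ B)ᶜ = {4, 5, 7, 9, 11, 13}
((A Δ C) ∪ B)ᶜ ∪ B = {1, 2, 4, 5, 6, 7, 9, 11, 13, 14, 16, 17}
C ∩ A = {1, 4, 5, 6, 7, 11, 14}
(C ∩ A)ᶜ = {2, 3, 8, 9, 10, 12, 13, 15, 16, 17}
(((A Δ C) ∪ B)ᶜ ∪ B) ∖ (C ∩ A)ᶜ = {1, 4, 5, 6, 7, 11, 14}
((((A Δ C) ∪ B)ᶜ ∪ B) ∖ (C ∩ A)ᶜ)ᶜ = {2, 3, 8, 9, 10, 12, 13, 15, 16, 17}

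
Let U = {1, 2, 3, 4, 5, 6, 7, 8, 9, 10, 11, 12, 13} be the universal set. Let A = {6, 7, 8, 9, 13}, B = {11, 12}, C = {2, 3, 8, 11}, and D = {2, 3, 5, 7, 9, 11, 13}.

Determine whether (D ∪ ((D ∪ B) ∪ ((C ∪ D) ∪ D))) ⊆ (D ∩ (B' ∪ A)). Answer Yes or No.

No

D ∪ B = {2, 3, 5, 7, 9, 11, 12, 13}
C ∪ D = {2, 3, 5, 7, 8, 9, 11, 13}
(C ∪ D) ∪ D = {2, 3, 5, 7, 8, 9, 11, 13}
(D ∪ B) ∪ ((C ∪ D) ∪ D) = {2, 3, 5, 7, 8, 9, 11, 12, 13}
D ∪ ((D ∪ B) ∪ ((C ∪ D) ∪ D)) = {2, 3, 5, 7, 8, 9, 11, 12, 13}
B' = {1, 2, 3, 4, 5, 6, 7, 8, 9, 10, 13}
B' ∪ A = {1, 2, 3, 4, 5, 6, 7, 8, 9, 10, 13}
D ∩ (B' ∪ A) = {2, 3, 5, 7, 9, 13}
8 ∈ D ∪ ((D ∪ B) ∪ ((C ∪ D) ∪ D)) but 8 ∉ D ∩ (B' ∪ A), so the inclusion fails.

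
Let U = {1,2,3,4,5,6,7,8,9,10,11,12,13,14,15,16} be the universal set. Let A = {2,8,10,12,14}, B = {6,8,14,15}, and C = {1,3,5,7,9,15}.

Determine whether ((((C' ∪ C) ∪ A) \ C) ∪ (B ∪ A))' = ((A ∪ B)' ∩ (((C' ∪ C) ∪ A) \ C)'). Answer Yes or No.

C' = {2,4,6,8,10,11,12,13,14,16}
C' ∪ C = {1,2,3,4,5,6,7,8,9,10,11,12,13,14,15,16}
(C' ∪ C) ∪ A = {1,2,3,4,5,6,7,8,9,10,11,12,13,14,15,16}
((C' ∪ C) ∪ A) \ C = {2,4,6,8,10,11,12,13,14,16}
B ∪ A = {2,6,8,10,12,14,15}
(((C' ∪ C) ∪ A) \ C) ∪ (B ∪ A) = {2,4,6,8,10,11,12,13,14,15,16}
((((C' ∪ C) ∪ A) \ C) ∪ (B ∪ A))' = {1,3,5,7,9}
A ∪ B = {2,6,8,10,12,14,15}
(A ∪ B)' = {1,3,4,5,7,9,11,13,16}
(((C' ∪ C) ∪ A) \ C)' = {1,3,5,7,9,15}
(A ∪ B)' ∩ (((C' ∪ C) ∪ A) \ C)' = {1,3,5,7,9}
Both equal {1,3,5,7,9}, so ((((C' ∪ C) ∪ A) \ C) ∪ (B ∪ A))' = (A ∪ B)' ∩ (((C' ∪ C) ∪ A) \ C)'.

Yes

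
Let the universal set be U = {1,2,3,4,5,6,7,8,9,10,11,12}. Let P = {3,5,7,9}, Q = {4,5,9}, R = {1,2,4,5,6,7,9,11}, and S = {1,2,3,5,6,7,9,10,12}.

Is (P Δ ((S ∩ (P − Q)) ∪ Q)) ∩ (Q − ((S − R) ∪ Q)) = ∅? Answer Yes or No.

Yes

P − Q = {3,7}
S ∩ (P − Q) = {3,7}
(S ∩ (P − Q)) ∪ Q = {3,4,5,7,9}
P Δ ((S ∩ (P − Q)) ∪ Q) = {4}
S − R = {3,10,12}
(S − R) ∪ Q = {3,4,5,9,10,12}
Q − ((S − R) ∪ Q) = {}
{4} and {} share no elements.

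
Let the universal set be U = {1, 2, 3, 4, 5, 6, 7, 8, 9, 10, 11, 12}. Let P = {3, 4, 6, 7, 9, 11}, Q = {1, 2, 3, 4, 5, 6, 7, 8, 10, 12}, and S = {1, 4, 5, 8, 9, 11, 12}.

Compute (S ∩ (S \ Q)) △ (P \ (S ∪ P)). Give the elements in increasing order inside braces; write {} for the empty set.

S \ Q = {9, 11}
S ∩ (S \ Q) = {9, 11}
S ∪ P = {1, 3, 4, 5, 6, 7, 8, 9, 11, 12}
P \ (S ∪ P) = {}
(S ∩ (S \ Q)) △ (P \ (S ∪ P)) = {9, 11}

{9, 11}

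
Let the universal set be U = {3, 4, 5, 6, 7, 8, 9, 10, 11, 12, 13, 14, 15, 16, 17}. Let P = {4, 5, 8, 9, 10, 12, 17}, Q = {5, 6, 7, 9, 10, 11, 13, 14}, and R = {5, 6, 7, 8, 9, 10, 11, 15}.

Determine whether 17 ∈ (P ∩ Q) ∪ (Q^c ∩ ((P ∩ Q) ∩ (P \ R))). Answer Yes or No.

No

17 ∈ P and 17 ∉ Q, so 17 ∉ P ∩ Q
17 ∉ Q, so 17 ∈ Q^c
17 ∈ P and 17 ∉ Q, so 17 ∉ P ∩ Q
17 ∈ P and 17 ∉ R, so 17 ∈ P \ R
17 ∉ (P ∩ Q) and 17 ∈ (P \ R), so 17 ∉ (P ∩ Q) ∩ (P \ R)
17 ∈ Q^c and 17 ∉ ((P ∩ Q) ∩ (P \ R)), so 17 ∉ Q^c ∩ ((P ∩ Q) ∩ (P \ R))
17 ∉ (P ∩ Q) and 17 ∉ (Q^c ∩ ((P ∩ Q) ∩ (P \ R))), so 17 ∉ (P ∩ Q) ∪ (Q^c ∩ ((P ∩ Q) ∩ (P \ R)))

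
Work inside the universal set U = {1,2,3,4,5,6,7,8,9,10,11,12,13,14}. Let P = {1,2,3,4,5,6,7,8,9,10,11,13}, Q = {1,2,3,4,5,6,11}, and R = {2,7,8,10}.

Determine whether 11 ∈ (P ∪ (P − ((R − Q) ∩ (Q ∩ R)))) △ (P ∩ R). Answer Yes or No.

11 ∉ R and 11 ∈ Q, so 11 ∉ R − Q
11 ∈ Q and 11 ∉ R, so 11 ∉ Q ∩ R
11 ∉ (R − Q) and 11 ∉ (Q ∩ R), so 11 ∉ (R − Q) ∩ (Q ∩ R)
11 ∈ P and 11 ∉ ((R − Q) ∩ (Q ∩ R)), so 11 ∈ P − ((R − Q) ∩ (Q ∩ R))
11 ∈ P and 11 ∈ (P − ((R − Q) ∩ (Q ∩ R))), so 11 ∈ P ∪ (P − ((R − Q) ∩ (Q ∩ R)))
11 ∈ P and 11 ∉ R, so 11 ∉ P ∩ R
11 ∈ (P ∪ (P − ((R − Q) ∩ (Q ∩ R)))) and 11 ∉ (P ∩ R), so 11 ∈ (P ∪ (P − ((R − Q) ∩ (Q ∩ R)))) △ (P ∩ R)

Yes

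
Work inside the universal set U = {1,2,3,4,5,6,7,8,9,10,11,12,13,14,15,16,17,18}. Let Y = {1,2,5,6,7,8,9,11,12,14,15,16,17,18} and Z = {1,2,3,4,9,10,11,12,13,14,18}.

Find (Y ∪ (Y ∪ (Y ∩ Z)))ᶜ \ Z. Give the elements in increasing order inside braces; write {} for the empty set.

Y ∩ Z = {1,2,9,11,12,14,18}
Y ∪ (Y ∩ Z) = {1,2,5,6,7,8,9,11,12,14,15,16,17,18}
Y ∪ (Y ∪ (Y ∩ Z)) = {1,2,5,6,7,8,9,11,12,14,15,16,17,18}
(Y ∪ (Y ∪ (Y ∩ Z)))ᶜ = {3,4,10,13}
(Y ∪ (Y ∪ (Y ∩ Z)))ᶜ \ Z = {}

{}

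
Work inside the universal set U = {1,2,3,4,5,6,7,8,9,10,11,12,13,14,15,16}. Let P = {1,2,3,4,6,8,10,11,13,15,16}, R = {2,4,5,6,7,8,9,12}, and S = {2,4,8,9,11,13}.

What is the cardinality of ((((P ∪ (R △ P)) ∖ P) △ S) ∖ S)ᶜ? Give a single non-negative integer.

R △ P = {1,3,5,7,9,10,11,12,13,15,16}
P ∪ (R △ P) = {1,2,3,4,5,6,7,8,9,10,11,12,13,15,16}
(P ∪ (R △ P)) ∖ P = {5,7,9,12}
((P ∪ (R △ P)) ∖ P) △ S = {2,4,5,7,8,11,12,13}
(((P ∪ (R △ P)) ∖ P) △ S) ∖ S = {5,7,12}
((((P ∪ (R △ P)) ∖ P) △ S) ∖ S)ᶜ = {1,2,3,4,6,8,9,10,11,13,14,15,16}
|((((P ∪ (R △ P)) ∖ P) △ S) ∖ S)ᶜ| = 13

13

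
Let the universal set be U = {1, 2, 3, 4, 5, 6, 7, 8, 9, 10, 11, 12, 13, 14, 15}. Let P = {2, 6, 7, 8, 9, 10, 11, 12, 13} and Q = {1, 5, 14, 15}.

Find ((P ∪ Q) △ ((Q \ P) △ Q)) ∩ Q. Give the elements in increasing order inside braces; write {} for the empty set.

P ∪ Q = {1, 2, 5, 6, 7, 8, 9, 10, 11, 12, 13, 14, 15}
Q \ P = {1, 5, 14, 15}
(Q \ P) △ Q = {}
(P ∪ Q) △ ((Q \ P) △ Q) = {1, 2, 5, 6, 7, 8, 9, 10, 11, 12, 13, 14, 15}
((P ∪ Q) △ ((Q \ P) △ Q)) ∩ Q = {1, 5, 14, 15}

{1, 5, 14, 15}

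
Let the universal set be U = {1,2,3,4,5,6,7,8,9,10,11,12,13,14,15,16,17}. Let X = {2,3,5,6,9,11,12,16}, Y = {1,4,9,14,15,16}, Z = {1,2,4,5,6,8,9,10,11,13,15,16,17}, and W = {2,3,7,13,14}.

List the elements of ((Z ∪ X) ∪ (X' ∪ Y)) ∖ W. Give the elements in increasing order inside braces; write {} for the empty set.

{1,4,5,6,8,9,10,11,12,15,16,17}

Z ∪ X = {1,2,3,4,5,6,8,9,10,11,12,13,15,16,17}
X' = {1,4,7,8,10,13,14,15,17}
X' ∪ Y = {1,4,7,8,9,10,13,14,15,16,17}
(Z ∪ X) ∪ (X' ∪ Y) = {1,2,3,4,5,6,7,8,9,10,11,12,13,14,15,16,17}
((Z ∪ X) ∪ (X' ∪ Y)) ∖ W = {1,4,5,6,8,9,10,11,12,15,16,17}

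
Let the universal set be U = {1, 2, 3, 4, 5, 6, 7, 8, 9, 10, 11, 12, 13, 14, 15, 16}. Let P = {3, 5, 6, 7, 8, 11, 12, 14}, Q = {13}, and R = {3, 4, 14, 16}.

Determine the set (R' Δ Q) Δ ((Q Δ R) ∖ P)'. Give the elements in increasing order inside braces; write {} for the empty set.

{3, 14}

R' = {1, 2, 5, 6, 7, 8, 9, 10, 11, 12, 13, 15}
R' Δ Q = {1, 2, 5, 6, 7, 8, 9, 10, 11, 12, 15}
Q Δ R = {3, 4, 13, 14, 16}
(Q Δ R) ∖ P = {4, 13, 16}
((Q Δ R) ∖ P)' = {1, 2, 3, 5, 6, 7, 8, 9, 10, 11, 12, 14, 15}
(R' Δ Q) Δ ((Q Δ R) ∖ P)' = {3, 14}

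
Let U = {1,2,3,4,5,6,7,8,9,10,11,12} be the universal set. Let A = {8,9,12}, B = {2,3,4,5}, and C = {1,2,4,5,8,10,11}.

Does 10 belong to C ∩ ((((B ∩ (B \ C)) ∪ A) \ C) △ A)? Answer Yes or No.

No

10 ∉ B and 10 ∈ C, so 10 ∉ B \ C
10 ∉ B and 10 ∉ (B \ C), so 10 ∉ B ∩ (B \ C)
10 ∉ (B ∩ (B \ C)) and 10 ∉ A, so 10 ∉ (B ∩ (B \ C)) ∪ A
10 ∉ ((B ∩ (B \ C)) ∪ A) and 10 ∈ C, so 10 ∉ ((B ∩ (B \ C)) ∪ A) \ C
10 ∉ (((B ∩ (B \ C)) ∪ A) \ C) and 10 ∉ A, so 10 ∉ (((B ∩ (B \ C)) ∪ A) \ C) △ A
10 ∈ C and 10 ∉ ((((B ∩ (B \ C)) ∪ A) \ C) △ A), so 10 ∉ C ∩ ((((B ∩ (B \ C)) ∪ A) \ C) △ A)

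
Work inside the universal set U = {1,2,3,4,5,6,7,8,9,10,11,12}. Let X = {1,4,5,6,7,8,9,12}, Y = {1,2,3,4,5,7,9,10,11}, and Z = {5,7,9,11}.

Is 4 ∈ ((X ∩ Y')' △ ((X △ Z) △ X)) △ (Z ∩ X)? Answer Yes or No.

Yes

4 ∈ Y, so 4 ∉ Y'
4 ∈ X and 4 ∉ Y', so 4 ∉ X ∩ Y'
4 ∈ (X ∩ Y')' since 4 ∉ (X ∩ Y')
4 ∈ X and 4 ∉ Z, so 4 ∈ X △ Z
4 ∈ (X △ Z) and 4 ∈ X, so 4 ∉ (X △ Z) △ X
4 ∈ (X ∩ Y')' and 4 ∉ ((X △ Z) △ X), so 4 ∈ (X ∩ Y')' △ ((X △ Z) △ X)
4 ∉ Z and 4 ∈ X, so 4 ∉ Z ∩ X
4 ∈ ((X ∩ Y')' △ ((X △ Z) △ X)) and 4 ∉ (Z ∩ X), so 4 ∈ ((X ∩ Y')' △ ((X △ Z) △ X)) △ (Z ∩ X)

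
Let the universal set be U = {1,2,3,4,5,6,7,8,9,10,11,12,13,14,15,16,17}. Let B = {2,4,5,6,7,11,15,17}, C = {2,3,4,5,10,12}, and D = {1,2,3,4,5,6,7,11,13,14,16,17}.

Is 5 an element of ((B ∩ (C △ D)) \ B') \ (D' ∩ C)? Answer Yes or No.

5 ∈ C and 5 ∈ D, so 5 ∉ C △ D
5 ∈ B and 5 ∉ (C △ D), so 5 ∉ B ∩ (C △ D)
5 ∈ B, so 5 ∉ B'
5 ∉ (B ∩ (C △ D)) and 5 ∉ B', so 5 ∉ (B ∩ (C △ D)) \ B'
5 ∈ D, so 5 ∉ D'
5 ∉ D' and 5 ∈ C, so 5 ∉ D' ∩ C
5 ∉ ((B ∩ (C △ D)) \ B') and 5 ∉ (D' ∩ C), so 5 ∉ ((B ∩ (C △ D)) \ B') \ (D' ∩ C)

No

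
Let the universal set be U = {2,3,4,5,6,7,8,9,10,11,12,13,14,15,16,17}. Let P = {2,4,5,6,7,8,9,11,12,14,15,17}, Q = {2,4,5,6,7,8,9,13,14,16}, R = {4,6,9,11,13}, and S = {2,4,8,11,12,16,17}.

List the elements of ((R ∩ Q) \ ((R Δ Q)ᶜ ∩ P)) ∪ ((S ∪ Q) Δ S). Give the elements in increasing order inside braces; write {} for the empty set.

R ∩ Q = {4,6,9,13}
R Δ Q = {2,5,7,8,11,14,16}
(R Δ Q)ᶜ = {3,4,6,9,10,12,13,15,17}
(R Δ Q)ᶜ ∩ P = {4,6,9,12,15,17}
(R ∩ Q) \ ((R Δ Q)ᶜ ∩ P) = {13}
S ∪ Q = {2,4,5,6,7,8,9,11,12,13,14,16,17}
(S ∪ Q) Δ S = {5,6,7,9,13,14}
((R ∩ Q) \ ((R Δ Q)ᶜ ∩ P)) ∪ ((S ∪ Q) Δ S) = {5,6,7,9,13,14}

{5,6,7,9,13,14}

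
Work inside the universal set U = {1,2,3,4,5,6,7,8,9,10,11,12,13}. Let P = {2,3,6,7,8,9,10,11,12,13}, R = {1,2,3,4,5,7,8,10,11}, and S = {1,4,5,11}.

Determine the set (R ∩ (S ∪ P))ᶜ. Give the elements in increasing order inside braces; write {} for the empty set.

{6,9,12,13}

S ∪ P = {1,2,3,4,5,6,7,8,9,10,11,12,13}
R ∩ (S ∪ P) = {1,2,3,4,5,7,8,10,11}
(R ∩ (S ∪ P))ᶜ = {6,9,12,13}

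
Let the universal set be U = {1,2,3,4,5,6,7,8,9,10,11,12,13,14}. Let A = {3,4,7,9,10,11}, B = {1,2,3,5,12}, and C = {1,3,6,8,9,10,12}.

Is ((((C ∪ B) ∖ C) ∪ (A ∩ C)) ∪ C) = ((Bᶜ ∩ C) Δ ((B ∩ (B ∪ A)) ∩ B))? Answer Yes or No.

Yes

C ∪ B = {1,2,3,5,6,8,9,10,12}
(C ∪ B) ∖ C = {2,5}
A ∩ C = {3,9,10}
((C ∪ B) ∖ C) ∪ (A ∩ C) = {2,3,5,9,10}
(((C ∪ B) ∖ C) ∪ (A ∩ C)) ∪ C = {1,2,3,5,6,8,9,10,12}
Bᶜ = {4,6,7,8,9,10,11,13,14}
Bᶜ ∩ C = {6,8,9,10}
B ∪ A = {1,2,3,4,5,7,9,10,11,12}
B ∩ (B ∪ A) = {1,2,3,5,12}
(B ∩ (B ∪ A)) ∩ B = {1,2,3,5,12}
(Bᶜ ∩ C) Δ ((B ∩ (B ∪ A)) ∩ B) = {1,2,3,5,6,8,9,10,12}
Both equal {1,2,3,5,6,8,9,10,12}, so (((C ∪ B) ∖ C) ∪ (A ∩ C)) ∪ C = (Bᶜ ∩ C) Δ ((B ∩ (B ∪ A)) ∩ B).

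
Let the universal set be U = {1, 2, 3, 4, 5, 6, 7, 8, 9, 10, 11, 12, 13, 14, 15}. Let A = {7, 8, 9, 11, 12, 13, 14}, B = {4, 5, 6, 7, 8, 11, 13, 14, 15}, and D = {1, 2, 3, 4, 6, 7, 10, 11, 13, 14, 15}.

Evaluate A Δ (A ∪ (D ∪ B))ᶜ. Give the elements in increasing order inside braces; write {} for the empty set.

{7, 8, 9, 11, 12, 13, 14}

D ∪ B = {1, 2, 3, 4, 5, 6, 7, 8, 10, 11, 13, 14, 15}
A ∪ (D ∪ B) = {1, 2, 3, 4, 5, 6, 7, 8, 9, 10, 11, 12, 13, 14, 15}
(A ∪ (D ∪ B))ᶜ = {}
A Δ (A ∪ (D ∪ B))ᶜ = {7, 8, 9, 11, 12, 13, 14}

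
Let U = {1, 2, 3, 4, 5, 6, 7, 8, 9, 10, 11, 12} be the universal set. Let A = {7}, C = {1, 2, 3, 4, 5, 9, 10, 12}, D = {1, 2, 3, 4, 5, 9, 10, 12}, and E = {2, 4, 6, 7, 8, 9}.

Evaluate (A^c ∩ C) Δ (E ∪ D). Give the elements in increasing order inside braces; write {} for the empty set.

A^c = {1, 2, 3, 4, 5, 6, 8, 9, 10, 11, 12}
A^c ∩ C = {1, 2, 3, 4, 5, 9, 10, 12}
E ∪ D = {1, 2, 3, 4, 5, 6, 7, 8, 9, 10, 12}
(A^c ∩ C) Δ (E ∪ D) = {6, 7, 8}

{6, 7, 8}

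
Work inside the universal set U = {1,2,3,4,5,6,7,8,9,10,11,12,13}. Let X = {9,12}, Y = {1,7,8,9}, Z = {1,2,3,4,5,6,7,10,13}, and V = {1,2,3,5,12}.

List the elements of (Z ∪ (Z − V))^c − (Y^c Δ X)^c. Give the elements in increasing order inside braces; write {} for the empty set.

{9,11}

Z − V = {4,6,7,10,13}
Z ∪ (Z − V) = {1,2,3,4,5,6,7,10,13}
(Z ∪ (Z − V))^c = {8,9,11,12}
Y^c = {2,3,4,5,6,10,11,12,13}
Y^c Δ X = {2,3,4,5,6,9,10,11,13}
(Y^c Δ X)^c = {1,7,8,12}
(Z ∪ (Z − V))^c − (Y^c Δ X)^c = {9,11}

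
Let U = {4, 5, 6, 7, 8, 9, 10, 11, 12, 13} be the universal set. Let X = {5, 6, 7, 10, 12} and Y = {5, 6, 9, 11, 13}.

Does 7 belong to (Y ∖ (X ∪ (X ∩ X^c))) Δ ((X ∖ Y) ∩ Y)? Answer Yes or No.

No

7 ∈ X, so 7 ∉ X^c
7 ∈ X and 7 ∉ X^c, so 7 ∉ X ∩ X^c
7 ∈ X and 7 ∉ (X ∩ X^c), so 7 ∈ X ∪ (X ∩ X^c)
7 ∉ Y and 7 ∈ (X ∪ (X ∩ X^c)), so 7 ∉ Y ∖ (X ∪ (X ∩ X^c))
7 ∈ X and 7 ∉ Y, so 7 ∈ X ∖ Y
7 ∈ (X ∖ Y) and 7 ∉ Y, so 7 ∉ (X ∖ Y) ∩ Y
7 ∉ (Y ∖ (X ∪ (X ∩ X^c))) and 7 ∉ ((X ∖ Y) ∩ Y), so 7 ∉ (Y ∖ (X ∪ (X ∩ X^c))) Δ ((X ∖ Y) ∩ Y)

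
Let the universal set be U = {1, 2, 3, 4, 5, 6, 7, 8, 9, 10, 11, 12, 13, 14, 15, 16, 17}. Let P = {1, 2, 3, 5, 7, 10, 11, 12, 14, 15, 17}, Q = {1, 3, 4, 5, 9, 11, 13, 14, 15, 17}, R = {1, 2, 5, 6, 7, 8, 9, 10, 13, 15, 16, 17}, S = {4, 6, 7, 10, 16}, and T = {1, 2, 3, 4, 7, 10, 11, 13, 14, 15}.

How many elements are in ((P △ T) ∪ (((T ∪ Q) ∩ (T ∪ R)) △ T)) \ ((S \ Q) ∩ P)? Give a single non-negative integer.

6

P △ T = {4, 5, 12, 13, 17}
T ∪ Q = {1, 2, 3, 4, 5, 7, 9, 10, 11, 13, 14, 15, 17}
T ∪ R = {1, 2, 3, 4, 5, 6, 7, 8, 9, 10, 11, 13, 14, 15, 16, 17}
(T ∪ Q) ∩ (T ∪ R) = {1, 2, 3, 4, 5, 7, 9, 10, 11, 13, 14, 15, 17}
((T ∪ Q) ∩ (T ∪ R)) △ T = {5, 9, 17}
(P △ T) ∪ (((T ∪ Q) ∩ (T ∪ R)) △ T) = {4, 5, 9, 12, 13, 17}
S \ Q = {6, 7, 10, 16}
(S \ Q) ∩ P = {7, 10}
((P △ T) ∪ (((T ∪ Q) ∩ (T ∪ R)) △ T)) \ ((S \ Q) ∩ P) = {4, 5, 9, 12, 13, 17}
|((P △ T) ∪ (((T ∪ Q) ∩ (T ∪ R)) △ T)) \ ((S \ Q) ∩ P)| = 6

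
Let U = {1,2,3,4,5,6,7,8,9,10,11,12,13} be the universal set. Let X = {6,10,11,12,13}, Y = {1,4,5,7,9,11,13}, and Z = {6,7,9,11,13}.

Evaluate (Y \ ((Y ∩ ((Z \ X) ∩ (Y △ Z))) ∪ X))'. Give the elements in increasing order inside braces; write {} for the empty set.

{2,3,6,8,10,11,12,13}

Z \ X = {7,9}
Y △ Z = {1,4,5,6}
(Z \ X) ∩ (Y △ Z) = {}
Y ∩ ((Z \ X) ∩ (Y △ Z)) = {}
(Y ∩ ((Z \ X) ∩ (Y △ Z))) ∪ X = {6,10,11,12,13}
Y \ ((Y ∩ ((Z \ X) ∩ (Y △ Z))) ∪ X) = {1,4,5,7,9}
(Y \ ((Y ∩ ((Z \ X) ∩ (Y △ Z))) ∪ X))' = {2,3,6,8,10,11,12,13}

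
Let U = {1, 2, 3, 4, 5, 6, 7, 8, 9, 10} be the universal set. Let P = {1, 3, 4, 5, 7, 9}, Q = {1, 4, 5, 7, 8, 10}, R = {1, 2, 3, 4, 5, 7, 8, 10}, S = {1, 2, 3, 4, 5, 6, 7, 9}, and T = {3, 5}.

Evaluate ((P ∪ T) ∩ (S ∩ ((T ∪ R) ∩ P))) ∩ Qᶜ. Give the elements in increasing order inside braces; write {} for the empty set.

P ∪ T = {1, 3, 4, 5, 7, 9}
T ∪ R = {1, 2, 3, 4, 5, 7, 8, 10}
(T ∪ R) ∩ P = {1, 3, 4, 5, 7}
S ∩ ((T ∪ R) ∩ P) = {1, 3, 4, 5, 7}
(P ∪ T) ∩ (S ∩ ((T ∪ R) ∩ P)) = {1, 3, 4, 5, 7}
Qᶜ = {2, 3, 6, 9}
((P ∪ T) ∩ (S ∩ ((T ∪ R) ∩ P))) ∩ Qᶜ = {3}

{3}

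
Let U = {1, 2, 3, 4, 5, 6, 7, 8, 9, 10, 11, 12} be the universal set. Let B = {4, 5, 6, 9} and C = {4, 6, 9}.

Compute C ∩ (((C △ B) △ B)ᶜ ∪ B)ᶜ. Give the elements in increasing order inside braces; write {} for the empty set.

C △ B = {5}
(C △ B) △ B = {4, 6, 9}
((C △ B) △ B)ᶜ = {1, 2, 3, 5, 7, 8, 10, 11, 12}
((C △ B) △ B)ᶜ ∪ B = {1, 2, 3, 4, 5, 6, 7, 8, 9, 10, 11, 12}
(((C △ B) △ B)ᶜ ∪ B)ᶜ = {}
C ∩ (((C △ B) △ B)ᶜ ∪ B)ᶜ = {}

{}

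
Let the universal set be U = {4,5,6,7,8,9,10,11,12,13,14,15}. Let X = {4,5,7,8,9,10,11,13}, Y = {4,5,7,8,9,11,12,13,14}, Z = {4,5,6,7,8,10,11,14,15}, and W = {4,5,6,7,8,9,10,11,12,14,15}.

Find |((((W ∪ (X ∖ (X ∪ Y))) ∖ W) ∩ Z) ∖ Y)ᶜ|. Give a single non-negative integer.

12

X ∪ Y = {4,5,7,8,9,10,11,12,13,14}
X ∖ (X ∪ Y) = {}
W ∪ (X ∖ (X ∪ Y)) = {4,5,6,7,8,9,10,11,12,14,15}
(W ∪ (X ∖ (X ∪ Y))) ∖ W = {}
((W ∪ (X ∖ (X ∪ Y))) ∖ W) ∩ Z = {}
(((W ∪ (X ∖ (X ∪ Y))) ∖ W) ∩ Z) ∖ Y = {}
((((W ∪ (X ∖ (X ∪ Y))) ∖ W) ∩ Z) ∖ Y)ᶜ = {4,5,6,7,8,9,10,11,12,13,14,15}
|((((W ∪ (X ∖ (X ∪ Y))) ∖ W) ∩ Z) ∖ Y)ᶜ| = 12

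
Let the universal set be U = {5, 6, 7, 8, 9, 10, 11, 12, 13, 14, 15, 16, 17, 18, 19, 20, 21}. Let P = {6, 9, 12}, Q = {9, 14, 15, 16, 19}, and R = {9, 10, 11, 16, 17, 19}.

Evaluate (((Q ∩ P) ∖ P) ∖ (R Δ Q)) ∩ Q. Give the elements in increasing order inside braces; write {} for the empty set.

Q ∩ P = {9}
(Q ∩ P) ∖ P = {}
R Δ Q = {10, 11, 14, 15, 17}
((Q ∩ P) ∖ P) ∖ (R Δ Q) = {}
(((Q ∩ P) ∖ P) ∖ (R Δ Q)) ∩ Q = {}

{}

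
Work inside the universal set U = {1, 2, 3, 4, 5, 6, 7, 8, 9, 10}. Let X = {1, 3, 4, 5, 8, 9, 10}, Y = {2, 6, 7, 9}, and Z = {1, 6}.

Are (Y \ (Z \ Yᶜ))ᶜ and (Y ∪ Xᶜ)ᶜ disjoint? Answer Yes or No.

Yᶜ = {1, 3, 4, 5, 8, 10}
Z \ Yᶜ = {6}
Y \ (Z \ Yᶜ) = {2, 7, 9}
(Y \ (Z \ Yᶜ))ᶜ = {1, 3, 4, 5, 6, 8, 10}
Xᶜ = {2, 6, 7}
Y ∪ Xᶜ = {2, 6, 7, 9}
(Y ∪ Xᶜ)ᶜ = {1, 3, 4, 5, 8, 10}
1 lies in both, so they are not disjoint.

No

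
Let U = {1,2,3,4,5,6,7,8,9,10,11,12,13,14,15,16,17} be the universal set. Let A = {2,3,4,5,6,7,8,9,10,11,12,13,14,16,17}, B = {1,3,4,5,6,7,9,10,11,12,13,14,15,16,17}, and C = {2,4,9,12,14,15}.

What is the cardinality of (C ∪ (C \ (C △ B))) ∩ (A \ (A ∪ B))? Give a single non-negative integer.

0

C △ B = {1,2,3,5,6,7,10,11,13,16,17}
C \ (C △ B) = {4,9,12,14,15}
C ∪ (C \ (C △ B)) = {2,4,9,12,14,15}
A ∪ B = {1,2,3,4,5,6,7,8,9,10,11,12,13,14,15,16,17}
A \ (A ∪ B) = {}
(C ∪ (C \ (C △ B))) ∩ (A \ (A ∪ B)) = {}
|(C ∪ (C \ (C △ B))) ∩ (A \ (A ∪ B))| = 0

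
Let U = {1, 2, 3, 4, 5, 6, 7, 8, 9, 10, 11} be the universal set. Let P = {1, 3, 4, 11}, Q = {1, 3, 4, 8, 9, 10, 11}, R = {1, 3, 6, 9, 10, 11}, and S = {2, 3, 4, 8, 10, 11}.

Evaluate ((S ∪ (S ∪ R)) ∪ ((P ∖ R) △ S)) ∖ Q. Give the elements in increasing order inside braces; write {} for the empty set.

{2, 6}

S ∪ R = {1, 2, 3, 4, 6, 8, 9, 10, 11}
S ∪ (S ∪ R) = {1, 2, 3, 4, 6, 8, 9, 10, 11}
P ∖ R = {4}
(P ∖ R) △ S = {2, 3, 8, 10, 11}
(S ∪ (S ∪ R)) ∪ ((P ∖ R) △ S) = {1, 2, 3, 4, 6, 8, 9, 10, 11}
((S ∪ (S ∪ R)) ∪ ((P ∖ R) △ S)) ∖ Q = {2, 6}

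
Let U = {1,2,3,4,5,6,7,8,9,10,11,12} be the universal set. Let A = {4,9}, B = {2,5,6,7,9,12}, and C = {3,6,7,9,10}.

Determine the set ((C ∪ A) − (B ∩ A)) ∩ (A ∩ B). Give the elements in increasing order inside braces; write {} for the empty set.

C ∪ A = {3,4,6,7,9,10}
B ∩ A = {9}
(C ∪ A) − (B ∩ A) = {3,4,6,7,10}
A ∩ B = {9}
((C ∪ A) − (B ∩ A)) ∩ (A ∩ B) = {}

{}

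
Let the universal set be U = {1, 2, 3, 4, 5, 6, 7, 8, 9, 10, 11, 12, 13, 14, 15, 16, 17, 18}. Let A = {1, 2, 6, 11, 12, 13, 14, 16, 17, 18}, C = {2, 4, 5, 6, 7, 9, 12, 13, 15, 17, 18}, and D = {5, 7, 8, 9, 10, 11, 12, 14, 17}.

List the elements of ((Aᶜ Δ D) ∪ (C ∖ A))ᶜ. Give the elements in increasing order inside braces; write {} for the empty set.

Aᶜ = {3, 4, 5, 7, 8, 9, 10, 15}
Aᶜ Δ D = {3, 4, 11, 12, 14, 15, 17}
C ∖ A = {4, 5, 7, 9, 15}
(Aᶜ Δ D) ∪ (C ∖ A) = {3, 4, 5, 7, 9, 11, 12, 14, 15, 17}
((Aᶜ Δ D) ∪ (C ∖ A))ᶜ = {1, 2, 6, 8, 10, 13, 16, 18}

{1, 2, 6, 8, 10, 13, 16, 18}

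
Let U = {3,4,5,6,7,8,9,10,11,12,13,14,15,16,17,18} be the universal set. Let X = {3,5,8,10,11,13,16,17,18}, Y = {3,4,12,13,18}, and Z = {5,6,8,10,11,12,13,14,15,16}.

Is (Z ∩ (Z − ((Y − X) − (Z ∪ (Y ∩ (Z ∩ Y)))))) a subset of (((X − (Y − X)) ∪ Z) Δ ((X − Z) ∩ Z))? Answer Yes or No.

Yes

Y − X = {4,12}
Z ∩ Y = {12,13}
Y ∩ (Z ∩ Y) = {12,13}
Z ∪ (Y ∩ (Z ∩ Y)) = {5,6,8,10,11,12,13,14,15,16}
(Y − X) − (Z ∪ (Y ∩ (Z ∩ Y))) = {4}
Z − ((Y − X) − (Z ∪ (Y ∩ (Z ∩ Y)))) = {5,6,8,10,11,12,13,14,15,16}
Z ∩ (Z − ((Y − X) − (Z ∪ (Y ∩ (Z ∩ Y))))) = {5,6,8,10,11,12,13,14,15,16}
X − (Y − X) = {3,5,8,10,11,13,16,17,18}
(X − (Y − X)) ∪ Z = {3,5,6,8,10,11,12,13,14,15,16,17,18}
X − Z = {3,17,18}
(X − Z) ∩ Z = {}
((X − (Y − X)) ∪ Z) Δ ((X − Z) ∩ Z) = {3,5,6,8,10,11,12,13,14,15,16,17,18}
Every element of {5,6,8,10,11,12,13,14,15,16} is in {3,5,6,8,10,11,12,13,14,15,16,17,18}, so Z ∩ (Z − ((Y − X) − (Z ∪ (Y ∩ (Z ∩ Y))))) ⊆ ((X − (Y − X)) ∪ Z) Δ ((X − Z) ∩ Z).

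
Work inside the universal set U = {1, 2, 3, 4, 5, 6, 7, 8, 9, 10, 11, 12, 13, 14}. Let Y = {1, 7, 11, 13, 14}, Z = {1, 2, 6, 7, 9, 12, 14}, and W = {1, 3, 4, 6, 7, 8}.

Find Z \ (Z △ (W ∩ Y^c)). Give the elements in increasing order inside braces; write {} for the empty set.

Y^c = {2, 3, 4, 5, 6, 8, 9, 10, 12}
W ∩ Y^c = {3, 4, 6, 8}
Z △ (W ∩ Y^c) = {1, 2, 3, 4, 7, 8, 9, 12, 14}
Z \ (Z △ (W ∩ Y^c)) = {6}

{6}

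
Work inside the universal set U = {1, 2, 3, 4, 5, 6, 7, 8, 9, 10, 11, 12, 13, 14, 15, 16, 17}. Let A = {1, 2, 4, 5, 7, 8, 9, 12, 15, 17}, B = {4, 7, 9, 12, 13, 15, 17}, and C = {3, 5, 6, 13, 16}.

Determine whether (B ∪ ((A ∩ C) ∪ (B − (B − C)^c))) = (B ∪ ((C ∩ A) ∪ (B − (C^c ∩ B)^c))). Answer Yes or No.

Yes

A ∩ C = {5}
B − C = {4, 7, 9, 12, 15, 17}
(B − C)^c = {1, 2, 3, 5, 6, 8, 10, 11, 13, 14, 16}
B − (B − C)^c = {4, 7, 9, 12, 15, 17}
(A ∩ C) ∪ (B − (B − C)^c) = {4, 5, 7, 9, 12, 15, 17}
B ∪ ((A ∩ C) ∪ (B − (B − C)^c)) = {4, 5, 7, 9, 12, 13, 15, 17}
C ∩ A = {5}
C^c = {1, 2, 4, 7, 8, 9, 10, 11, 12, 14, 15, 17}
C^c ∩ B = {4, 7, 9, 12, 15, 17}
(C^c ∩ B)^c = {1, 2, 3, 5, 6, 8, 10, 11, 13, 14, 16}
B − (C^c ∩ B)^c = {4, 7, 9, 12, 15, 17}
(C ∩ A) ∪ (B − (C^c ∩ B)^c) = {4, 5, 7, 9, 12, 15, 17}
B ∪ ((C ∩ A) ∪ (B − (C^c ∩ B)^c)) = {4, 5, 7, 9, 12, 13, 15, 17}
Both equal {4, 5, 7, 9, 12, 13, 15, 17}, so B ∪ ((A ∩ C) ∪ (B − (B − C)^c)) = B ∪ ((C ∩ A) ∪ (B − (C^c ∩ B)^c)).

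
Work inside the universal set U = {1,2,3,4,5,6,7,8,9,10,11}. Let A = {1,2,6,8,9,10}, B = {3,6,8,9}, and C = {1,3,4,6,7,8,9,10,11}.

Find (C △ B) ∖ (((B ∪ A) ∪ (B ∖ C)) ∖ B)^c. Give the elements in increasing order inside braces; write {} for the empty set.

{1,10}

C △ B = {1,4,7,10,11}
B ∪ A = {1,2,3,6,8,9,10}
B ∖ C = {}
(B ∪ A) ∪ (B ∖ C) = {1,2,3,6,8,9,10}
((B ∪ A) ∪ (B ∖ C)) ∖ B = {1,2,10}
(((B ∪ A) ∪ (B ∖ C)) ∖ B)^c = {3,4,5,6,7,8,9,11}
(C △ B) ∖ (((B ∪ A) ∪ (B ∖ C)) ∖ B)^c = {1,10}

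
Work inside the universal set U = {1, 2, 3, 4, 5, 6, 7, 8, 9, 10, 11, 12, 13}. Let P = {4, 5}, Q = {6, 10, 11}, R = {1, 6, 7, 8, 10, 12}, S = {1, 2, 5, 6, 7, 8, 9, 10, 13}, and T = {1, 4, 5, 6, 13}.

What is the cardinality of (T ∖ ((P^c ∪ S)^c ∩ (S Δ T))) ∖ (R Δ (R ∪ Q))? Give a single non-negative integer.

4

P^c = {1, 2, 3, 6, 7, 8, 9, 10, 11, 12, 13}
P^c ∪ S = {1, 2, 3, 5, 6, 7, 8, 9, 10, 11, 12, 13}
(P^c ∪ S)^c = {4}
S Δ T = {2, 4, 7, 8, 9, 10}
(P^c ∪ S)^c ∩ (S Δ T) = {4}
T ∖ ((P^c ∪ S)^c ∩ (S Δ T)) = {1, 5, 6, 13}
R ∪ Q = {1, 6, 7, 8, 10, 11, 12}
R Δ (R ∪ Q) = {11}
(T ∖ ((P^c ∪ S)^c ∩ (S Δ T))) ∖ (R Δ (R ∪ Q)) = {1, 5, 6, 13}
|(T ∖ ((P^c ∪ S)^c ∩ (S Δ T))) ∖ (R Δ (R ∪ Q))| = 4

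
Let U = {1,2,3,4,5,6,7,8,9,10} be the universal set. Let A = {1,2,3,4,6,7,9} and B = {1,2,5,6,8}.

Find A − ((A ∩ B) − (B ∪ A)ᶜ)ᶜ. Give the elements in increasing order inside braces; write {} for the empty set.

A ∩ B = {1,2,6}
B ∪ A = {1,2,3,4,5,6,7,8,9}
(B ∪ A)ᶜ = {10}
(A ∩ B) − (B ∪ A)ᶜ = {1,2,6}
((A ∩ B) − (B ∪ A)ᶜ)ᶜ = {3,4,5,7,8,9,10}
A − ((A ∩ B) − (B ∪ A)ᶜ)ᶜ = {1,2,6}

{1,2,6}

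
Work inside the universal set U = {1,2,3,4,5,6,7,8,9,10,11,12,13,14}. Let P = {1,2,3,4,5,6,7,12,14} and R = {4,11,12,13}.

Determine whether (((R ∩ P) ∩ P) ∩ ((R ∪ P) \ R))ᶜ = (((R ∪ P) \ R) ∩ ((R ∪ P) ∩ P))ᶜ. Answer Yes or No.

R ∩ P = {4,12}
(R ∩ P) ∩ P = {4,12}
R ∪ P = {1,2,3,4,5,6,7,11,12,13,14}
(R ∪ P) \ R = {1,2,3,5,6,7,14}
((R ∩ P) ∩ P) ∩ ((R ∪ P) \ R) = {}
(((R ∩ P) ∩ P) ∩ ((R ∪ P) \ R))ᶜ = {1,2,3,4,5,6,7,8,9,10,11,12,13,14}
(R ∪ P) ∩ P = {1,2,3,4,5,6,7,12,14}
((R ∪ P) \ R) ∩ ((R ∪ P) ∩ P) = {1,2,3,5,6,7,14}
(((R ∪ P) \ R) ∩ ((R ∪ P) ∩ P))ᶜ = {4,8,9,10,11,12,13}
1 ∈ (((R ∩ P) ∩ P) ∩ ((R ∪ P) \ R))ᶜ but 1 ∉ (((R ∪ P) \ R) ∩ ((R ∪ P) ∩ P))ᶜ, so they differ.

No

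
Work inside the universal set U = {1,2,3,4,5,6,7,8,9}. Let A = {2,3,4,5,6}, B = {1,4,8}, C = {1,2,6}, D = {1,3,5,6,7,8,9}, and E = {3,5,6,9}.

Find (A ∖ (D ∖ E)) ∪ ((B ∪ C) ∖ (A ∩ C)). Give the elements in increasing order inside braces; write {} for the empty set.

{1,2,3,4,5,6,8}

D ∖ E = {1,7,8}
A ∖ (D ∖ E) = {2,3,4,5,6}
B ∪ C = {1,2,4,6,8}
A ∩ C = {2,6}
(B ∪ C) ∖ (A ∩ C) = {1,4,8}
(A ∖ (D ∖ E)) ∪ ((B ∪ C) ∖ (A ∩ C)) = {1,2,3,4,5,6,8}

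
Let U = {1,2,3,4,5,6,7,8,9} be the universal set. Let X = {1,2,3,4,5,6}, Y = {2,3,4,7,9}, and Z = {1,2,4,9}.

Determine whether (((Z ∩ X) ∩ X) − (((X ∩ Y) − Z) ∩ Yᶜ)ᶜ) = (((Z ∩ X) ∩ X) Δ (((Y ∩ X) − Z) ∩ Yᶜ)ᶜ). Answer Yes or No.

No

Z ∩ X = {1,2,4}
(Z ∩ X) ∩ X = {1,2,4}
X ∩ Y = {2,3,4}
(X ∩ Y) − Z = {3}
Yᶜ = {1,5,6,8}
((X ∩ Y) − Z) ∩ Yᶜ = {}
(((X ∩ Y) − Z) ∩ Yᶜ)ᶜ = {1,2,3,4,5,6,7,8,9}
((Z ∩ X) ∩ X) − (((X ∩ Y) − Z) ∩ Yᶜ)ᶜ = {}
Y ∩ X = {2,3,4}
(Y ∩ X) − Z = {3}
((Y ∩ X) − Z) ∩ Yᶜ = {}
(((Y ∩ X) − Z) ∩ Yᶜ)ᶜ = {1,2,3,4,5,6,7,8,9}
((Z ∩ X) ∩ X) Δ (((Y ∩ X) − Z) ∩ Yᶜ)ᶜ = {3,5,6,7,8,9}
3 ∈ ((Z ∩ X) ∩ X) Δ (((Y ∩ X) − Z) ∩ Yᶜ)ᶜ but 3 ∉ ((Z ∩ X) ∩ X) − (((X ∩ Y) − Z) ∩ Yᶜ)ᶜ, so they differ.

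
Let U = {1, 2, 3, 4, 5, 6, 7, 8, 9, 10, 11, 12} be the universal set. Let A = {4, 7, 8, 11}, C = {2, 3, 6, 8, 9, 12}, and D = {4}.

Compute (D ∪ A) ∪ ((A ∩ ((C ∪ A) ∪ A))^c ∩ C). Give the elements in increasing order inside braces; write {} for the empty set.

{2, 3, 4, 6, 7, 8, 9, 11, 12}

D ∪ A = {4, 7, 8, 11}
C ∪ A = {2, 3, 4, 6, 7, 8, 9, 11, 12}
(C ∪ A) ∪ A = {2, 3, 4, 6, 7, 8, 9, 11, 12}
A ∩ ((C ∪ A) ∪ A) = {4, 7, 8, 11}
(A ∩ ((C ∪ A) ∪ A))^c = {1, 2, 3, 5, 6, 9, 10, 12}
(A ∩ ((C ∪ A) ∪ A))^c ∩ C = {2, 3, 6, 9, 12}
(D ∪ A) ∪ ((A ∩ ((C ∪ A) ∪ A))^c ∩ C) = {2, 3, 4, 6, 7, 8, 9, 11, 12}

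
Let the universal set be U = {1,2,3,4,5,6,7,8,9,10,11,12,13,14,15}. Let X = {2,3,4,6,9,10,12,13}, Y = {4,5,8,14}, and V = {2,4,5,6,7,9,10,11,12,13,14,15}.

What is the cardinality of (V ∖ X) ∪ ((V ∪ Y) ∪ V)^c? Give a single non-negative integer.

7

V ∖ X = {5,7,11,14,15}
V ∪ Y = {2,4,5,6,7,8,9,10,11,12,13,14,15}
(V ∪ Y) ∪ V = {2,4,5,6,7,8,9,10,11,12,13,14,15}
((V ∪ Y) ∪ V)^c = {1,3}
(V ∖ X) ∪ ((V ∪ Y) ∪ V)^c = {1,3,5,7,11,14,15}
|(V ∖ X) ∪ ((V ∪ Y) ∪ V)^c| = 7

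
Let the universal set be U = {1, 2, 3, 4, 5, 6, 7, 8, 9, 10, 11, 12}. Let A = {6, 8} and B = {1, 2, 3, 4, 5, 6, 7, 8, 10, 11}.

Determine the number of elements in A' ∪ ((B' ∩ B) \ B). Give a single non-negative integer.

10

A' = {1, 2, 3, 4, 5, 7, 9, 10, 11, 12}
B' = {9, 12}
B' ∩ B = {}
(B' ∩ B) \ B = {}
A' ∪ ((B' ∩ B) \ B) = {1, 2, 3, 4, 5, 7, 9, 10, 11, 12}
|A' ∪ ((B' ∩ B) \ B)| = 10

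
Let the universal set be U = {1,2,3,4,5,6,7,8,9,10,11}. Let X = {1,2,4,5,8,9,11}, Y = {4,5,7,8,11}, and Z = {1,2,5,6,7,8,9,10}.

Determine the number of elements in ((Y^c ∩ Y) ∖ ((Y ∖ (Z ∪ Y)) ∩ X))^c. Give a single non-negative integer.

11

Y^c = {1,2,3,6,9,10}
Y^c ∩ Y = {}
Z ∪ Y = {1,2,4,5,6,7,8,9,10,11}
Y ∖ (Z ∪ Y) = {}
(Y ∖ (Z ∪ Y)) ∩ X = {}
(Y^c ∩ Y) ∖ ((Y ∖ (Z ∪ Y)) ∩ X) = {}
((Y^c ∩ Y) ∖ ((Y ∖ (Z ∪ Y)) ∩ X))^c = {1,2,3,4,5,6,7,8,9,10,11}
|((Y^c ∩ Y) ∖ ((Y ∖ (Z ∪ Y)) ∩ X))^c| = 11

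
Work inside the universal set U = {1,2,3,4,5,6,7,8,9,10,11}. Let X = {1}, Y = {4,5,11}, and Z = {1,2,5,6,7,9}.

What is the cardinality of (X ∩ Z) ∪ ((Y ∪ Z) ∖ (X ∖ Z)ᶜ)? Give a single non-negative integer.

X ∩ Z = {1}
Y ∪ Z = {1,2,4,5,6,7,9,11}
X ∖ Z = {}
(X ∖ Z)ᶜ = {1,2,3,4,5,6,7,8,9,10,11}
(Y ∪ Z) ∖ (X ∖ Z)ᶜ = {}
(X ∩ Z) ∪ ((Y ∪ Z) ∖ (X ∖ Z)ᶜ) = {1}
|(X ∩ Z) ∪ ((Y ∪ Z) ∖ (X ∖ Z)ᶜ)| = 1

1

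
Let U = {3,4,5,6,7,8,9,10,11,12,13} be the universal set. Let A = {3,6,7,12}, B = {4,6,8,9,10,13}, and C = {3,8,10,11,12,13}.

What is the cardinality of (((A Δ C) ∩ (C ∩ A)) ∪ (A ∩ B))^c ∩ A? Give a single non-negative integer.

3

A Δ C = {6,7,8,10,11,13}
C ∩ A = {3,12}
(A Δ C) ∩ (C ∩ A) = {}
A ∩ B = {6}
((A Δ C) ∩ (C ∩ A)) ∪ (A ∩ B) = {6}
(((A Δ C) ∩ (C ∩ A)) ∪ (A ∩ B))^c = {3,4,5,7,8,9,10,11,12,13}
(((A Δ C) ∩ (C ∩ A)) ∪ (A ∩ B))^c ∩ A = {3,7,12}
|(((A Δ C) ∩ (C ∩ A)) ∪ (A ∩ B))^c ∩ A| = 3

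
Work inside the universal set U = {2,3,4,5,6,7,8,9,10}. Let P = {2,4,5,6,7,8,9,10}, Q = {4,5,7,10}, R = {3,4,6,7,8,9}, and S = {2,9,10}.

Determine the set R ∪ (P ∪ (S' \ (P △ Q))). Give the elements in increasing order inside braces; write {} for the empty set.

S' = {3,4,5,6,7,8}
P △ Q = {2,6,8,9}
S' \ (P △ Q) = {3,4,5,7}
P ∪ (S' \ (P △ Q)) = {2,3,4,5,6,7,8,9,10}
R ∪ (P ∪ (S' \ (P △ Q))) = {2,3,4,5,6,7,8,9,10}

{2,3,4,5,6,7,8,9,10}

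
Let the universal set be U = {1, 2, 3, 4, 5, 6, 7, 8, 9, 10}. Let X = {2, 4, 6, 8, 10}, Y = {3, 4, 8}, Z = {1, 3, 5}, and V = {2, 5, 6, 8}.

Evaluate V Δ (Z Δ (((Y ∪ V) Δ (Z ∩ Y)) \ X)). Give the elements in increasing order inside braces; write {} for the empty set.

Y ∪ V = {2, 3, 4, 5, 6, 8}
Z ∩ Y = {3}
(Y ∪ V) Δ (Z ∩ Y) = {2, 4, 5, 6, 8}
((Y ∪ V) Δ (Z ∩ Y)) \ X = {5}
Z Δ (((Y ∪ V) Δ (Z ∩ Y)) \ X) = {1, 3}
V Δ (Z Δ (((Y ∪ V) Δ (Z ∩ Y)) \ X)) = {1, 2, 3, 5, 6, 8}

{1, 2, 3, 5, 6, 8}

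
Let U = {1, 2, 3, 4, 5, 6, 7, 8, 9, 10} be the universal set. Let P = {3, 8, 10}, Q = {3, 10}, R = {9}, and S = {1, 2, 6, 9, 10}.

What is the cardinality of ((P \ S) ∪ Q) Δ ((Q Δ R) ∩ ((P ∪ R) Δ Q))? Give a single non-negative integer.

P \ S = {3, 8}
(P \ S) ∪ Q = {3, 8, 10}
Q Δ R = {3, 9, 10}
P ∪ R = {3, 8, 9, 10}
(P ∪ R) Δ Q = {8, 9}
(Q Δ R) ∩ ((P ∪ R) Δ Q) = {9}
((P \ S) ∪ Q) Δ ((Q Δ R) ∩ ((P ∪ R) Δ Q)) = {3, 8, 9, 10}
|((P \ S) ∪ Q) Δ ((Q Δ R) ∩ ((P ∪ R) Δ Q))| = 4

4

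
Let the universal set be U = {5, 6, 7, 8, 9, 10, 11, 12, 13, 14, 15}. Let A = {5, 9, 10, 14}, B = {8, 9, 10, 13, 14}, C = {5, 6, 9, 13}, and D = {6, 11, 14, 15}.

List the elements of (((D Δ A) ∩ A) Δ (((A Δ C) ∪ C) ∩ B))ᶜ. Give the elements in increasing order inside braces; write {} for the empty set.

D Δ A = {5, 6, 9, 10, 11, 15}
(D Δ A) ∩ A = {5, 9, 10}
A Δ C = {6, 10, 13, 14}
(A Δ C) ∪ C = {5, 6, 9, 10, 13, 14}
((A Δ C) ∪ C) ∩ B = {9, 10, 13, 14}
((D Δ A) ∩ A) Δ (((A Δ C) ∪ C) ∩ B) = {5, 13, 14}
(((D Δ A) ∩ A) Δ (((A Δ C) ∪ C) ∩ B))ᶜ = {6, 7, 8, 9, 10, 11, 12, 15}

{6, 7, 8, 9, 10, 11, 12, 15}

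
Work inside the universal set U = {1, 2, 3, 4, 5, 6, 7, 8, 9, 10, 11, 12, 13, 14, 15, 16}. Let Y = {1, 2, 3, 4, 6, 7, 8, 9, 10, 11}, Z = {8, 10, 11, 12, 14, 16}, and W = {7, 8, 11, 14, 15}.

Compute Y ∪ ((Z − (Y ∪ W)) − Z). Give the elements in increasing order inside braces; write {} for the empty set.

Y ∪ W = {1, 2, 3, 4, 6, 7, 8, 9, 10, 11, 14, 15}
Z − (Y ∪ W) = {12, 16}
(Z − (Y ∪ W)) − Z = {}
Y ∪ ((Z − (Y ∪ W)) − Z) = {1, 2, 3, 4, 6, 7, 8, 9, 10, 11}

{1, 2, 3, 4, 6, 7, 8, 9, 10, 11}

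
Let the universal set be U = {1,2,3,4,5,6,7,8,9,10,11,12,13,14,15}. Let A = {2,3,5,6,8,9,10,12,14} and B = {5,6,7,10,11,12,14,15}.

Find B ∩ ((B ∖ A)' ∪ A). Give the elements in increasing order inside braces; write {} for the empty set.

B ∖ A = {7,11,15}
(B ∖ A)' = {1,2,3,4,5,6,8,9,10,12,13,14}
(B ∖ A)' ∪ A = {1,2,3,4,5,6,8,9,10,12,13,14}
B ∩ ((B ∖ A)' ∪ A) = {5,6,10,12,14}

{5,6,10,12,14}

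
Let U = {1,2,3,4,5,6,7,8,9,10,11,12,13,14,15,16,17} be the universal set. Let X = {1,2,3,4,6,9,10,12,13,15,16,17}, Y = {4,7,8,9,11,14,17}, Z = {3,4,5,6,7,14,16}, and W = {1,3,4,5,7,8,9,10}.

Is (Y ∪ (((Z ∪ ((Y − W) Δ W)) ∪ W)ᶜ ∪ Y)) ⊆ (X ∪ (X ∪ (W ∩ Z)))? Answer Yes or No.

No

Y − W = {11,14,17}
(Y − W) Δ W = {1,3,4,5,7,8,9,10,11,14,17}
Z ∪ ((Y − W) Δ W) = {1,3,4,5,6,7,8,9,10,11,14,16,17}
(Z ∪ ((Y − W) Δ W)) ∪ W = {1,3,4,5,6,7,8,9,10,11,14,16,17}
((Z ∪ ((Y − W) Δ W)) ∪ W)ᶜ = {2,12,13,15}
((Z ∪ ((Y − W) Δ W)) ∪ W)ᶜ ∪ Y = {2,4,7,8,9,11,12,13,14,15,17}
Y ∪ (((Z ∪ ((Y − W) Δ W)) ∪ W)ᶜ ∪ Y) = {2,4,7,8,9,11,12,13,14,15,17}
W ∩ Z = {3,4,5,7}
X ∪ (W ∩ Z) = {1,2,3,4,5,6,7,9,10,12,13,15,16,17}
X ∪ (X ∪ (W ∩ Z)) = {1,2,3,4,5,6,7,9,10,12,13,15,16,17}
8 ∈ Y ∪ (((Z ∪ ((Y − W) Δ W)) ∪ W)ᶜ ∪ Y) but 8 ∉ X ∪ (X ∪ (W ∩ Z)), so the inclusion fails.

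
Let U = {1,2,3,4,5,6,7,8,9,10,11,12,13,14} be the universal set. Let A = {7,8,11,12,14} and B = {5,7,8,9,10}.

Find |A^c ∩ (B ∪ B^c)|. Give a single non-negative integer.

A^c = {1,2,3,4,5,6,9,10,13}
B^c = {1,2,3,4,6,11,12,13,14}
B ∪ B^c = {1,2,3,4,5,6,7,8,9,10,11,12,13,14}
A^c ∩ (B ∪ B^c) = {1,2,3,4,5,6,9,10,13}
|A^c ∩ (B ∪ B^c)| = 9

9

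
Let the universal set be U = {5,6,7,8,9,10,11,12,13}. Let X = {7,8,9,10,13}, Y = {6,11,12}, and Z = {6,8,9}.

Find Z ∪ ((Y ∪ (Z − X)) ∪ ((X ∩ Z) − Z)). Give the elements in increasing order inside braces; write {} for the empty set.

Z − X = {6}
Y ∪ (Z − X) = {6,11,12}
X ∩ Z = {8,9}
(X ∩ Z) − Z = {}
(Y ∪ (Z − X)) ∪ ((X ∩ Z) − Z) = {6,11,12}
Z ∪ ((Y ∪ (Z − X)) ∪ ((X ∩ Z) − Z)) = {6,8,9,11,12}

{6,8,9,11,12}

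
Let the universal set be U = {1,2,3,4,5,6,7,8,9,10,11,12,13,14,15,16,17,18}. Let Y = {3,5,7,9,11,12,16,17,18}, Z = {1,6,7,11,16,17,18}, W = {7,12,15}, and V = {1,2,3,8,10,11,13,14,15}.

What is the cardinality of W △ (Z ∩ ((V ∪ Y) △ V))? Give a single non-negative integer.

5

V ∪ Y = {1,2,3,5,7,8,9,10,11,12,13,14,15,16,17,18}
(V ∪ Y) △ V = {5,7,9,12,16,17,18}
Z ∩ ((V ∪ Y) △ V) = {7,16,17,18}
W △ (Z ∩ ((V ∪ Y) △ V)) = {12,15,16,17,18}
|W △ (Z ∩ ((V ∪ Y) △ V))| = 5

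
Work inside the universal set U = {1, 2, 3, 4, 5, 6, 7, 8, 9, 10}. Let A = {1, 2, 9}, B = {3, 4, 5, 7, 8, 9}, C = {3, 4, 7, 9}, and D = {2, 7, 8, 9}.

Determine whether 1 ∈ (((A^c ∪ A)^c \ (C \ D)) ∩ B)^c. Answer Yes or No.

1 ∈ A, so 1 ∉ A^c
1 ∉ A^c and 1 ∈ A, so 1 ∈ A^c ∪ A
1 ∉ (A^c ∪ A)^c since 1 ∈ (A^c ∪ A)
1 ∉ C and 1 ∉ D, so 1 ∉ C \ D
1 ∉ (A^c ∪ A)^c and 1 ∉ (C \ D), so 1 ∉ (A^c ∪ A)^c \ (C \ D)
1 ∉ ((A^c ∪ A)^c \ (C \ D)) and 1 ∉ B, so 1 ∉ ((A^c ∪ A)^c \ (C \ D)) ∩ B
1 ∈ (((A^c ∪ A)^c \ (C \ D)) ∩ B)^c since 1 ∉ (((A^c ∪ A)^c \ (C \ D)) ∩ B)

Yes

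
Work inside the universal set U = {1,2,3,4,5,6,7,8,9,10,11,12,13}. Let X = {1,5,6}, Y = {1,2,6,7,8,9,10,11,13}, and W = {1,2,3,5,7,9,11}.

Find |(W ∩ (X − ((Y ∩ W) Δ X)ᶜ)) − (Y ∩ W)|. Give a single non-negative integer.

Y ∩ W = {1,2,7,9,11}
(Y ∩ W) Δ X = {2,5,6,7,9,11}
((Y ∩ W) Δ X)ᶜ = {1,3,4,8,10,12,13}
X − ((Y ∩ W) Δ X)ᶜ = {5,6}
W ∩ (X − ((Y ∩ W) Δ X)ᶜ) = {5}
(W ∩ (X − ((Y ∩ W) Δ X)ᶜ)) − (Y ∩ W) = {5}
|(W ∩ (X − ((Y ∩ W) Δ X)ᶜ)) − (Y ∩ W)| = 1

1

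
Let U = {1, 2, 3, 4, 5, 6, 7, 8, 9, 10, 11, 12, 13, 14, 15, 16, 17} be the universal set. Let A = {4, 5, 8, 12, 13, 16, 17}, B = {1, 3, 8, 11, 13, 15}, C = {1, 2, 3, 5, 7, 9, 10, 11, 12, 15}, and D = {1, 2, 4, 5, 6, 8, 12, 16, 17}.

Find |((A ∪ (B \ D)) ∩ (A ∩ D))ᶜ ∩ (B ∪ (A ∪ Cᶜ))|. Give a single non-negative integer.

7

B \ D = {3, 11, 13, 15}
A ∪ (B \ D) = {3, 4, 5, 8, 11, 12, 13, 15, 16, 17}
A ∩ D = {4, 5, 8, 12, 16, 17}
(A ∪ (B \ D)) ∩ (A ∩ D) = {4, 5, 8, 12, 16, 17}
((A ∪ (B \ D)) ∩ (A ∩ D))ᶜ = {1, 2, 3, 6, 7, 9, 10, 11, 13, 14, 15}
Cᶜ = {4, 6, 8, 13, 14, 16, 17}
A ∪ Cᶜ = {4, 5, 6, 8, 12, 13, 14, 16, 17}
B ∪ (A ∪ Cᶜ) = {1, 3, 4, 5, 6, 8, 11, 12, 13, 14, 15, 16, 17}
((A ∪ (B \ D)) ∩ (A ∩ D))ᶜ ∩ (B ∪ (A ∪ Cᶜ)) = {1, 3, 6, 11, 13, 14, 15}
|((A ∪ (B \ D)) ∩ (A ∩ D))ᶜ ∩ (B ∪ (A ∪ Cᶜ))| = 7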